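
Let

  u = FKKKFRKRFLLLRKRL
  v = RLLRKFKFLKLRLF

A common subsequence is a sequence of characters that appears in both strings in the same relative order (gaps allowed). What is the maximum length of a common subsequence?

Taking K (u #4, v #5) → F (u #5, v #6) → K (u #7, v #7) → F (u #9, v #8) → L (u #10, v #9) → L (u #12, v #11) → R (u #15, v #12) → L (u #16, v #13) gives a common subsequence of length 8. The LCS DP gives dp[16][14] = 8, so this is optimal.

8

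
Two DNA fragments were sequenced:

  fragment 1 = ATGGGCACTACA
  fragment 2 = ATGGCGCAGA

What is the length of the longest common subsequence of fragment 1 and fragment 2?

Match A (fragment 1 #1, fragment 2 #1) → T (fragment 1 #2, fragment 2 #2) → G (fragment 1 #3, fragment 2 #3) → G (fragment 1 #4, fragment 2 #4) → G (fragment 1 #5, fragment 2 #6) → C (fragment 1 #6, fragment 2 #7) → A (fragment 1 #7, fragment 2 #8) → A (fragment 1 #12, fragment 2 #10) — 8 bases in the same relative order in both, and the DP table's final entry dp[12][10] is also 8, so no common subsequence is longer.

8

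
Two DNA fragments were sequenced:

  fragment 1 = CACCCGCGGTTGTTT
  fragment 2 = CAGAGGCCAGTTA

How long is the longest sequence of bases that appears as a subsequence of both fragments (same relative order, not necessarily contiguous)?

8

Taking C at fragment 1[1]=fragment 2[1] → A at fragment 1[2]=fragment 2[2] → G at fragment 1[6]=fragment 2[3] → G at fragment 1[8]=fragment 2[5] → G at fragment 1[9]=fragment 2[6] → G at fragment 1[12]=fragment 2[10] → T at fragment 1[13]=fragment 2[11] → T at fragment 1[14]=fragment 2[12] gives a common subsequence of length 8, and the DP table's final entry dp[15][13] is also 8, so no common subsequence is longer.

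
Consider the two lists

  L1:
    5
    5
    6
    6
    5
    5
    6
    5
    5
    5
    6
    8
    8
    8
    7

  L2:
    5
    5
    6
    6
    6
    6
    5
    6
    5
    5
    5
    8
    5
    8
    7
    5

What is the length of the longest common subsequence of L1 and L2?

12

Pick 5 [1,1], then 5 [2,2], then 6 [3,5], then 6 [4,6], then 5 [6,7], then 6 [7,8], then 5 [8,9], then 5 [9,10], then 5 [10,11], then 8 [12,12], then 8 [14,14], then 7 [15,15]; all 12 values appear in both, in order, and the DP table's final entry dp[15][16] is also 12, so no common subsequence is longer.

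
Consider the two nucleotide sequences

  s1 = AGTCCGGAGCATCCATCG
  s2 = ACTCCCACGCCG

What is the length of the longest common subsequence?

10

Pick A [1,1], then T [3,3], then C [4,4], then C [5,5], then C [10,6], then A [11,7], then C [13,8], then C [14,10], then C [17,11], then G [18,12]; all 10 bases appear in both, in order. The LCS DP gives dp[18][12] = 10, so this is optimal.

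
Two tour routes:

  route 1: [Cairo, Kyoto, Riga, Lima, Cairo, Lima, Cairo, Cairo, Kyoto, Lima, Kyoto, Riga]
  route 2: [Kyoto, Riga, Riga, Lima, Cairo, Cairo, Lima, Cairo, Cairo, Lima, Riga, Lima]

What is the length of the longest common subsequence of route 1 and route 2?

Match Kyoto (route 1 #2, route 2 #1) → Riga (route 1 #3, route 2 #3) → Lima (route 1 #4, route 2 #4) → Cairo (route 1 #5, route 2 #6) → Lima (route 1 #6, route 2 #7) → Cairo (route 1 #7, route 2 #8) → Cairo (route 1 #8, route 2 #9) → Lima (route 1 #10, route 2 #10) → Riga (route 1 #12, route 2 #11) — 9 stops in the same relative order in both. Since dp[12][12] = 9, nothing longer is possible.

9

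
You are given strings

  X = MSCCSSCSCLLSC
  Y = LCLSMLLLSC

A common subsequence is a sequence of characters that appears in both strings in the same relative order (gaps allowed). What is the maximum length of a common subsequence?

6

Taking C (X #3, Y #2); then S (X #5, Y #4); then L (X #10, Y #7); then L (X #11, Y #8); then S (X #12, Y #9); then C (X #13, Y #10) gives a common subsequence of length 6. Since dp[13][10] = 6, nothing longer is possible.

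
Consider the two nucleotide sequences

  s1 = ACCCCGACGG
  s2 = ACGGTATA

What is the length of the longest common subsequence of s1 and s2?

Match A [1,1] → C [2,2] → G [6,4] → A [7,8] — 4 bases in the same relative order in both. Since dp[10][8] = 4, nothing longer is possible.

4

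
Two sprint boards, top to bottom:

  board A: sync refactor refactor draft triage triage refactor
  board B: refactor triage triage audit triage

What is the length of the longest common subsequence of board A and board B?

One common subsequence of length 3: refactor [2,1]; then triage [5,3]; then triage [6,5], and the DP table's final entry dp[7][5] is also 3, so no common subsequence is longer.

3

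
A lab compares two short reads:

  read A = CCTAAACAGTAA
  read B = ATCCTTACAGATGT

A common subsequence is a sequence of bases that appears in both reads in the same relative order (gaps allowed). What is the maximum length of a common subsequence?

One common subsequence of length 8: C (read A #1, read B #3), C (read A #2, read B #4), T (read A #3, read B #6), A (read A #4, read B #7), A (read A #5, read B #9), A (read A #6, read B #11), G (read A #9, read B #13), T (read A #10, read B #14). Since dp[12][14] = 8, nothing longer is possible.

8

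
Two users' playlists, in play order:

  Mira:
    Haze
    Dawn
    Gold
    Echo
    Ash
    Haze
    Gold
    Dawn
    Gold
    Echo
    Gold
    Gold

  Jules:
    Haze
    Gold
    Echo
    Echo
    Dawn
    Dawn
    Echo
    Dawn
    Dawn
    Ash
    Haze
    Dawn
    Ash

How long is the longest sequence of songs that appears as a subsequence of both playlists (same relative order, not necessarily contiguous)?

6

Taking Haze (Mira #1, Jules #1), then Dawn (Mira #2, Jules #6), then Echo (Mira #4, Jules #7), then Ash (Mira #5, Jules #10), then Haze (Mira #6, Jules #11), then Dawn (Mira #8, Jules #12) gives a common subsequence of length 6. dp[12][13] = 6 confirms this is the maximum.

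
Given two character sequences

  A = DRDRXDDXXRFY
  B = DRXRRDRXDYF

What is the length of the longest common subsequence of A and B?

Let dp[i][j] be the LCS length of the first i characters of A and the first j characters of B. dp[i][j] = dp[i-1][j-1]+1 when the i-th and j-th characters match, else max(dp[i-1][j], dp[i][j-1]).
    ·  D  R  X  R  R  D  R  X  D  Y  F
 ·  0  0  0  0  0  0  0  0  0  0  0  0
 D  0  1  1  1  1  1  1  1  1  1  1  1
 R  0  1  2  2  2  2  2  2  2  2  2  2
 D  0  1  2  2  2  2  3  3  3  3  3  3
 R  0  1  2  2  3  3  3  4  4  4  4  4
 X  0  1  2  3  3  3  3  4  5  5  5  5
 D  0  1  2  3  3  3  4  4  5  6  6  6
 D  0  1  2  3  3  3  4  4  5  6  6  6
 X  0  1  2  3  3  3  4  4  5  6  6  6
 X  0  1  2  3  3  3  4  4  5  6  6  6
 R  0  1  2  3  4  4  4  5  5  6  6  6
 F  0  1  2  3  4  4  4  5  5  6  6  7
 Y  0  1  2  3  4  4  4  5  5  6  7  7
dp[12][11] = 7. One LCS (by backtracking along matches): DRDRXDF.

7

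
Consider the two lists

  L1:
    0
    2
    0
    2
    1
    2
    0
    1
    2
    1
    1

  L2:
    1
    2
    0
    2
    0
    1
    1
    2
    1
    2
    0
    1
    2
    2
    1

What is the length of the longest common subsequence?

10

Match 0 [1,3]; then 2 [2,4]; then 0 [3,5]; then 2 [4,8]; then 1 [5,9]; then 2 [6,10]; then 0 [7,11]; then 1 [8,12]; then 2 [9,14]; then 1 [11,15] — 10 values in the same relative order in both. dp[11][15] = 10 confirms this is the maximum.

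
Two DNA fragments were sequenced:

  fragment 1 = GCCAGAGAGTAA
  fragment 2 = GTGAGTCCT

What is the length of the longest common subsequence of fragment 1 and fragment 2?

Match G (fragment 1 #1, fragment 2 #1); then G (fragment 1 #5, fragment 2 #3); then A (fragment 1 #6, fragment 2 #4); then G (fragment 1 #7, fragment 2 #5); then T (fragment 1 #10, fragment 2 #9) — 5 bases in the same relative order in both. Since dp[12][9] = 5, nothing longer is possible.

5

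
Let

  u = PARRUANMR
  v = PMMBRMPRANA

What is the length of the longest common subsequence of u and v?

5

Pick P at u[1]=v[1], then R at u[3]=v[5], then R at u[4]=v[8], then A at u[6]=v[9], then N at u[7]=v[10]; all 5 characters appear in both, in order. Since dp[9][11] = 5, nothing longer is possible.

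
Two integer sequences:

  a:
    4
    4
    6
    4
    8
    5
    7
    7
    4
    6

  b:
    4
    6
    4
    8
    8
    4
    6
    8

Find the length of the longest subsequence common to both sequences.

6

One common subsequence of length 6: 4 at a[2]=b[1], then 6 at a[3]=b[2], then 4 at a[4]=b[3], then 8 at a[5]=b[5], then 4 at a[9]=b[6], then 6 at a[10]=b[7]. dp[10][8] = 6 confirms this is the maximum.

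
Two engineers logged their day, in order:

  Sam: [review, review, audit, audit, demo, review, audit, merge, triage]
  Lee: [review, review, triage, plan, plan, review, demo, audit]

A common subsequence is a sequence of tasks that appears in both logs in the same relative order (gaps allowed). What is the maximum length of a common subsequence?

Match review (Sam #1, Lee #2), then review (Sam #2, Lee #6), then demo (Sam #5, Lee #7), then audit (Sam #7, Lee #8) — 4 tasks in the same relative order in both, and the DP table's final entry dp[9][8] is also 4, so no common subsequence is longer.

4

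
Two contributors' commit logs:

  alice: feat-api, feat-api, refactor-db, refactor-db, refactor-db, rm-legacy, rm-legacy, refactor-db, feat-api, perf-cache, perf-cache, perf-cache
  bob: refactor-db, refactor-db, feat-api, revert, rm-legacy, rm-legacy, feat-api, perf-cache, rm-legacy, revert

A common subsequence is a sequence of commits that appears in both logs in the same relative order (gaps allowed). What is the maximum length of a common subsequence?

6

Pick refactor-db [3,1], then refactor-db [4,2], then rm-legacy [6,5], then rm-legacy [7,6], then feat-api [9,7], then perf-cache [10,8]; all 6 commits appear in both, in order. dp[12][10] = 6 confirms this is the maximum.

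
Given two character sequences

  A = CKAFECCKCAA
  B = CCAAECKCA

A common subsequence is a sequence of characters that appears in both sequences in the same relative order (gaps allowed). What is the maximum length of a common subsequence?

7

Let dp[i][j] be the LCS length of the first i characters of A and the first j characters of B. dp[i][j] = dp[i-1][j-1]+1 when the i-th and j-th characters match, else max(dp[i-1][j], dp[i][j-1]).
    ·  C  C  A  A  E  C  K  C  A
 ·  0  0  0  0  0  0  0  0  0  0
 C  0  1  1  1  1  1  1  1  1  1
 K  0  1  1  1  1  1  1  2  2  2
 A  0  1  1  2  2  2  2  2  2  3
 F  0  1  1  2  2  2  2  2  2  3
 E  0  1  1  2  2  3  3  3  3  3
 C  0  1  2  2  2  3  4  4  4  4
 C  0  1  2  2  2  3  4  4  5  5
 K  0  1  2  2  2  3  4  5  5  5
 C  0  1  2  2  2  3  4  5  6  6
 A  0  1  2  3  3  3  4  5  6  7
 A  0  1  2  3  4  4  4  5  6  7
dp[11][9] = 7. One LCS (by backtracking along matches): CAECKCA.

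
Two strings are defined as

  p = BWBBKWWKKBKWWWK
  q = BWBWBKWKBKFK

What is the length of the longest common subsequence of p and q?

Pick B [1,1], then W [2,2], then B [3,3], then B [4,5], then K [5,6], then W [7,7], then K [9,8], then B [10,9], then K [11,10], then K [15,12]; all 10 characters appear in both, in order. dp[15][12] = 10 confirms this is the maximum.

10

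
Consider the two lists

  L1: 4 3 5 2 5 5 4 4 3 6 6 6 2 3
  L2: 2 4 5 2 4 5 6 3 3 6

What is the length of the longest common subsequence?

One common subsequence of length 6: 4 (L1 #1, L2 #2); then 5 (L1 #3, L2 #3); then 2 (L1 #4, L2 #4); then 5 (L1 #5, L2 #6); then 3 (L1 #9, L2 #9); then 6 (L1 #12, L2 #10). Since dp[14][10] = 6, nothing longer is possible.

6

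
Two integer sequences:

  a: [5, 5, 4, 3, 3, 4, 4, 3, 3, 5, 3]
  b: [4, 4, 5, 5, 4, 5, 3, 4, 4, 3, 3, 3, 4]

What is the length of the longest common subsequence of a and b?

Let dp[i][j] be the LCS length of the first i values of a and the first j values of b. dp[i][j] = dp[i-1][j-1]+1 when the i-th and j-th values match, else max(dp[i-1][j], dp[i][j-1]).
    ·  4  4  5  5  4  5  3  4  4  3  3  3  4
 ·  0  0  0  0  0  0  0  0  0  0  0  0  0  0
 5  0  0  0  1  1  1  1  1  1  1  1  1  1  1
 5  0  0  0  1  2  2  2  2  2  2  2  2  2  2
 4  0  1  1  1  2  3  3  3  3  3  3  3  3  3
 3  0  1  1  1  2  3  3  4  4  4  4  4  4  4
 3  0  1  1  1  2  3  3  4  4  4  5  5  5  5
 4  0  1  2  2  2  3  3  4  5  5  5  5  5  6
 4  0  1  2  2  2  3  3  4  5  6  6  6  6  6
 3  0  1  2  2  2  3  3  4  5  6  7  7  7  7
 3  0  1  2  2  2  3  3  4  5  6  7  8  8  8
 5  0  1  2  3  3  3  4  4  5  6  7  8  8  8
 3  0  1  2  3  3  3  4  5  5  6  7  8  9  9
dp[11][13] = 9. One LCS (by backtracking along matches): 5, 5, 4, 3, 4, 4, 3, 3, 3.

9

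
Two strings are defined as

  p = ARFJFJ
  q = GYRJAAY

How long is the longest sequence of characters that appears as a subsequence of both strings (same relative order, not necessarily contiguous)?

Let dp[i][j] be the LCS length of the first i characters of p and the first j characters of q. dp[i][j] = dp[i-1][j-1]+1 when the i-th and j-th characters match, else max(dp[i-1][j], dp[i][j-1]).
    ·  G  Y  R  J  A  A  Y
 ·  0  0  0  0  0  0  0  0
 A  0  0  0  0  0  1  1  1
 R  0  0  0  1  1  1  1  1
 F  0  0  0  1  1  1  1  1
 J  0  0  0  1  2  2  2  2
 F  0  0  0  1  2  2  2  2
 J  0  0  0  1  2  2  2  2
dp[6][7] = 2. One LCS (by backtracking along matches): RJ.

2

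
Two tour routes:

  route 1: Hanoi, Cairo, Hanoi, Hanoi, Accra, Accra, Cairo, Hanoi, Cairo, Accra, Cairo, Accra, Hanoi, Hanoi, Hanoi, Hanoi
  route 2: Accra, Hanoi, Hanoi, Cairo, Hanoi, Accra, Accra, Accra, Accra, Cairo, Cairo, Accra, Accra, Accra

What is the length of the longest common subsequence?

9

One common subsequence of length 9: Hanoi (route 1 #1, route 2 #3) → Cairo (route 1 #2, route 2 #4) → Hanoi (route 1 #3, route 2 #5) → Accra (route 1 #5, route 2 #8) → Accra (route 1 #6, route 2 #9) → Cairo (route 1 #7, route 2 #10) → Cairo (route 1 #9, route 2 #11) → Accra (route 1 #10, route 2 #13) → Accra (route 1 #12, route 2 #14), and the DP table's final entry dp[16][14] is also 9, so no common subsequence is longer.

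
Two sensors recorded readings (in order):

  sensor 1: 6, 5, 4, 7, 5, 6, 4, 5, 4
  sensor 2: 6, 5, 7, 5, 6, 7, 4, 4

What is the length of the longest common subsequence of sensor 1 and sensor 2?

7

Pick 6 at sensor 1[1]=sensor 2[1], 5 at sensor 1[2]=sensor 2[2], 7 at sensor 1[4]=sensor 2[3], 5 at sensor 1[5]=sensor 2[4], 6 at sensor 1[6]=sensor 2[5], 4 at sensor 1[7]=sensor 2[7], 4 at sensor 1[9]=sensor 2[8]; all 7 values appear in both, in order, and the DP table's final entry dp[9][8] is also 7, so no common subsequence is longer.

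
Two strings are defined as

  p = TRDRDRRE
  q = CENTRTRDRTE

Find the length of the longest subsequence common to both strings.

6

Taking T (p #1, q #4), then R (p #2, q #5), then R (p #4, q #7), then D (p #5, q #8), then R (p #6, q #9), then E (p #8, q #11) gives a common subsequence of length 6. dp[8][11] = 6 confirms this is the maximum.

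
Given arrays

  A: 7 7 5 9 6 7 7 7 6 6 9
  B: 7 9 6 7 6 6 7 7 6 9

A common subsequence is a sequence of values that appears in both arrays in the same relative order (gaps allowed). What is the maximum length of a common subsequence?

8

Let dp[i][j] be the LCS length of the first i values of A and the first j values of B. dp[i][j] = dp[i-1][j-1]+1 when the i-th and j-th values match, else max(dp[i-1][j], dp[i][j-1]).
    ·  7  9  6  7  6  6  7  7  6  9
 ·  0  0  0  0  0  0  0  0  0  0  0
 7  0  1  1  1  1  1  1  1  1  1  1
 7  0  1  1  1  2  2  2  2  2  2  2
 5  0  1  1  1  2  2  2  2  2  2  2
 9  0  1  2  2  2  2  2  2  2  2  3
 6  0  1  2  3  3  3  3  3  3  3  3
 7  0  1  2  3  4  4  4  4  4  4  4
 7  0  1  2  3  4  4  4  5  5  5  5
 7  0  1  2  3  4  4  4  5  6  6  6
 6  0  1  2  3  4  5  5  5  6  7  7
 6  0  1  2  3  4  5  6  6  6  7  7
 9  0  1  2  3  4  5  6  6  6  7  8
dp[11][10] = 8. One LCS (by backtracking along matches): 7, 9, 6, 7, 7, 7, 6, 9.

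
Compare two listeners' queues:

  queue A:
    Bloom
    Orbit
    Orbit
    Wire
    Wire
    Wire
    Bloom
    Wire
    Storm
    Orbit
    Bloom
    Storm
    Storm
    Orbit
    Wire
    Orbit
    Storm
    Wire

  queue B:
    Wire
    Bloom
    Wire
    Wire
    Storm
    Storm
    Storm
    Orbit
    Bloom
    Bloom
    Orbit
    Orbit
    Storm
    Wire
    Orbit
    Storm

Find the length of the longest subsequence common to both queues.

10

Pick Bloom [1,2] → Wire [4,3] → Wire [5,4] → Storm [9,7] → Orbit [10,8] → Bloom [11,10] → Storm [13,13] → Wire [15,14] → Orbit [16,15] → Storm [17,16]; all 10 songs appear in both, in order. Since dp[18][16] = 10, nothing longer is possible.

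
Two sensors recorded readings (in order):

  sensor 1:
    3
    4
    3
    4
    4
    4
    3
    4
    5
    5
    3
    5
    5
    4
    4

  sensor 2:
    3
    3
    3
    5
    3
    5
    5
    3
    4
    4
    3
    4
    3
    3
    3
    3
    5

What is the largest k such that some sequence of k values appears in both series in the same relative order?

Taking 3 [1,1] → 3 [3,2] → 3 [7,3] → 5 [10,4] → 3 [11,5] → 5 [12,6] → 5 [13,7] → 4 [14,10] → 4 [15,12] gives a common subsequence of length 9. The LCS DP gives dp[15][17] = 9, so this is optimal.

9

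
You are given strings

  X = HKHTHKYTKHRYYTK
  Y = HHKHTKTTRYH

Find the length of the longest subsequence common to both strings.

8

One common subsequence of length 8: H (X #1, Y #2) → K (X #2, Y #3) → H (X #3, Y #4) → T (X #4, Y #5) → K (X #6, Y #6) → T (X #8, Y #8) → R (X #11, Y #9) → Y (X #12, Y #10). Since dp[15][11] = 8, nothing longer is possible.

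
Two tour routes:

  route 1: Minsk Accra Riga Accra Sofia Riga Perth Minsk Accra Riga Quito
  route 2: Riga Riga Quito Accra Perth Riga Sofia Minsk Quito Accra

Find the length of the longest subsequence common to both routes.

5

Pick Accra (route 1 #2, route 2 #4) → Riga (route 1 #3, route 2 #6) → Sofia (route 1 #5, route 2 #7) → Minsk (route 1 #8, route 2 #8) → Accra (route 1 #9, route 2 #10); all 5 stops appear in both, in order. Since dp[11][10] = 5, nothing longer is possible.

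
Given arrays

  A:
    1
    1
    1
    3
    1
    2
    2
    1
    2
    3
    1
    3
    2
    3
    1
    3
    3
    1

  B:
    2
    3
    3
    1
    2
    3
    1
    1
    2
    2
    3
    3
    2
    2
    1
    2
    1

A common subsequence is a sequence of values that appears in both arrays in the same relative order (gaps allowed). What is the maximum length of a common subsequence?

Pick 1 (A #1, B #4); then 1 (A #3, B #7); then 1 (A #5, B #8); then 2 (A #7, B #9); then 2 (A #9, B #10); then 3 (A #10, B #11); then 3 (A #12, B #12); then 2 (A #13, B #14); then 1 (A #15, B #15); then 1 (A #18, B #17); all 10 values appear in both, in order. dp[18][17] = 10 confirms this is the maximum.

10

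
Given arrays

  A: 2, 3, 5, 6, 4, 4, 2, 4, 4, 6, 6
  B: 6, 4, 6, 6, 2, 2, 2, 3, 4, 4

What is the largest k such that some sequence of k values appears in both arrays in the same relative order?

Let dp[i][j] be the LCS length of the first i values of A and the first j values of B. dp[i][j] = dp[i-1][j-1]+1 when the i-th and j-th values match, else max(dp[i-1][j], dp[i][j-1]).
    ·  6  4  6  6  2  2  2  3  4  4
 ·  0  0  0  0  0  0  0  0  0  0  0
 2  0  0  0  0  0  1  1  1  1  1  1
 3  0  0  0  0  0  1  1  1  2  2  2
 5  0  0  0  0  0  1  1  1  2  2  2
 6  0  1  1  1  1  1  1  1  2  2  2
 4  0  1  2  2  2  2  2  2  2  3  3
 4  0  1  2  2  2  2  2  2  2  3  4
 2  0  1  2  2  2  3  3  3  3  3  4
 4  0  1  2  2  2  3  3  3  3  4  4
 4  0  1  2  2  2  3  3  3  3  4  5
 6  0  1  2  3  3  3  3  3  3  4  5
 6  0  1  2  3  4  4  4  4  4  4  5
dp[11][10] = 5. One LCS (by backtracking along matches): 6, 4, 2, 4, 4.

5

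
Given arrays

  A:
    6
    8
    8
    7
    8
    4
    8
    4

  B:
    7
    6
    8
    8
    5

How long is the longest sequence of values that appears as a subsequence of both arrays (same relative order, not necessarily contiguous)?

3

Let dp[i][j] be the LCS length of the first i values of A and the first j values of B. dp[i][j] = dp[i-1][j-1]+1 when the i-th and j-th values match, else max(dp[i-1][j], dp[i][j-1]).
    ·  7  6  8  8  5
 ·  0  0  0  0  0  0
 6  0  0  1  1  1  1
 8  0  0  1  2  2  2
 8  0  0  1  2  3  3
 7  0  1  1  2  3  3
 8  0  1  1  2  3  3
 4  0  1  1  2  3  3
 8  0  1  1  2  3  3
 4  0  1  1  2  3  3
dp[8][5] = 3. One LCS (by backtracking along matches): 6, 8, 8.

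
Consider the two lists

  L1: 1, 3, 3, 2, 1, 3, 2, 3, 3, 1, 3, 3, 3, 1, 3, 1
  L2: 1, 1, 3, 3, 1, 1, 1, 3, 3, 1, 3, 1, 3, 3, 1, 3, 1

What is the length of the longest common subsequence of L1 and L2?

13

Pick 1 at L1[1]=L2[2], 3 at L1[2]=L2[3], 3 at L1[3]=L2[4], 1 at L1[5]=L2[7], 3 at L1[6]=L2[8], 3 at L1[8]=L2[9], 3 at L1[9]=L2[11], 1 at L1[10]=L2[12], 3 at L1[12]=L2[13], 3 at L1[13]=L2[14], 1 at L1[14]=L2[15], 3 at L1[15]=L2[16], 1 at L1[16]=L2[17]; all 13 values appear in both, in order. Since dp[16][17] = 13, nothing longer is possible.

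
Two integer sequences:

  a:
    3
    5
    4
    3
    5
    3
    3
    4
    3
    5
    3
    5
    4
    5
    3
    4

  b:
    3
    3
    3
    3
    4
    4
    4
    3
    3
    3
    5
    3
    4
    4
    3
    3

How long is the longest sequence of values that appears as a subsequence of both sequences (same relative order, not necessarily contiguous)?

One common subsequence of length 10: 3 at a[1]=b[1], then 3 at a[4]=b[2], then 3 at a[6]=b[3], then 3 at a[7]=b[4], then 4 at a[8]=b[7], then 3 at a[9]=b[10], then 5 at a[10]=b[11], then 3 at a[11]=b[12], then 4 at a[13]=b[14], then 3 at a[15]=b[16]. dp[16][16] = 10 confirms this is the maximum.

10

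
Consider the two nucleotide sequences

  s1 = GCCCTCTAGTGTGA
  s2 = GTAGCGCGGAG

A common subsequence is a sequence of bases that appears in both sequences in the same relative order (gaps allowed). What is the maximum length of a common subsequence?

7

Pick G at s1[1]=s2[1] → T at s1[5]=s2[2] → C at s1[6]=s2[5] → G at s1[9]=s2[6] → G at s1[11]=s2[8] → G at s1[13]=s2[9] → A at s1[14]=s2[10]; all 7 bases appear in both, in order, and the DP table's final entry dp[14][11] is also 7, so no common subsequence is longer.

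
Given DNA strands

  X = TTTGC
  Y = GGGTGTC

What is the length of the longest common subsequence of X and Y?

Let dp[i][j] be the LCS length of the first i bases of X and the first j bases of Y. dp[i][j] = dp[i-1][j-1]+1 when the i-th and j-th bases match, else max(dp[i-1][j], dp[i][j-1]).
    ·  G  G  G  T  G  T  C
 ·  0  0  0  0  0  0  0  0
 T  0  0  0  0  1  1  1  1
 T  0  0  0  0  1  1  2  2
 T  0  0  0  0  1  1  2  2
 G  0  1  1  1  1  2  2  2
 C  0  1  1  1  1  2  2  3
dp[5][7] = 3. One LCS (by backtracking along matches): TTC.

3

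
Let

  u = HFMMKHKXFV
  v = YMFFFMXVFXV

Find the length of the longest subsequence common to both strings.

Let dp[i][j] be the LCS length of the first i characters of u and the first j characters of v. dp[i][j] = dp[i-1][j-1]+1 when the i-th and j-th characters match, else max(dp[i-1][j], dp[i][j-1]).
    ·  Y  M  F  F  F  M  X  V  F  X  V
 ·  0  0  0  0  0  0  0  0  0  0  0  0
 H  0  0  0  0  0  0  0  0  0  0  0  0
 F  0  0  0  1  1  1  1  1  1  1  1  1
 M  0  0  1  1  1  1  2  2  2  2  2  2
 M  0  0  1  1  1  1  2  2  2  2  2  2
 K  0  0  1  1  1  1  2  2  2  2  2  2
 H  0  0  1  1  1  1  2  2  2  2  2  2
 K  0  0  1  1  1  1  2  2  2  2  2  2
 X  0  0  1  1  1  1  2  3  3  3  3  3
 F  0  0  1  2  2  2  2  3  3  4  4  4
 V  0  0  1  2  2  2  2  3  4  4  4  5
dp[10][11] = 5. One LCS (by backtracking along matches): FMXFV.

5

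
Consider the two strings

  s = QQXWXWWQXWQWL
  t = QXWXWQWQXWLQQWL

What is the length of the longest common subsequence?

Match Q at s[2]=t[1]; then X at s[3]=t[2]; then W at s[4]=t[3]; then X at s[5]=t[4]; then W at s[6]=t[5]; then W at s[7]=t[7]; then Q at s[8]=t[8]; then X at s[9]=t[9]; then W at s[10]=t[10]; then Q at s[11]=t[13]; then W at s[12]=t[14]; then L at s[13]=t[15] — 12 characters in the same relative order in both. The LCS DP gives dp[13][15] = 12, so this is optimal.

12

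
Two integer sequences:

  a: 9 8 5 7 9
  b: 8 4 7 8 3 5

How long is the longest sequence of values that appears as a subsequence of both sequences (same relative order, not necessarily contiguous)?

One common subsequence of length 2: 8 [2,4], 5 [3,6]. The LCS DP gives dp[5][6] = 2, so this is optimal.

2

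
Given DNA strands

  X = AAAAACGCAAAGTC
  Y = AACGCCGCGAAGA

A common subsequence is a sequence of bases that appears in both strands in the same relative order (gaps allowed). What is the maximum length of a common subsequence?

One common subsequence of length 8: A (X #1, Y #1), then A (X #2, Y #2), then C (X #6, Y #6), then G (X #7, Y #7), then C (X #8, Y #8), then A (X #9, Y #10), then A (X #10, Y #11), then A (X #11, Y #13). Since dp[14][13] = 8, nothing longer is possible.

8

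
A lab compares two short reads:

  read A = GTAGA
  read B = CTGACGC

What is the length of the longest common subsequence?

Let dp[i][j] be the LCS length of the first i bases of read A and the first j bases of read B. dp[i][j] = dp[i-1][j-1]+1 when the i-th and j-th bases match, else max(dp[i-1][j], dp[i][j-1]).
    ·  C  T  G  A  C  G  C
 ·  0  0  0  0  0  0  0  0
 G  0  0  0  1  1  1  1  1
 T  0  0  1  1  1  1  1  1
 A  0  0  1  1  2  2  2  2
 G  0  0  1  2  2  2  3  3
 A  0  0  1  2  3  3  3  3
dp[5][7] = 3. One LCS (by backtracking along matches): GAG.

3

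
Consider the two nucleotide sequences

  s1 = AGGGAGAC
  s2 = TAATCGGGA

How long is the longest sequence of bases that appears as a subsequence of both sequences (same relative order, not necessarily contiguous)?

Match A [1,3]; then G [3,6]; then G [4,7]; then G [6,8]; then A [7,9] — 5 bases in the same relative order in both, and the DP table's final entry dp[8][9] is also 5, so no common subsequence is longer.

5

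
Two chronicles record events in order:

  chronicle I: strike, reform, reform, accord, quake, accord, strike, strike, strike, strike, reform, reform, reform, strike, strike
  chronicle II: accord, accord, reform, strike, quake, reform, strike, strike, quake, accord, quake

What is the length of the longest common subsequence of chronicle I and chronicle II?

6

Taking accord (chronicle I #4, chronicle II #1) → accord (chronicle I #6, chronicle II #2) → strike (chronicle I #7, chronicle II #4) → reform (chronicle I #13, chronicle II #6) → strike (chronicle I #14, chronicle II #7) → strike (chronicle I #15, chronicle II #8) gives a common subsequence of length 6. Since dp[15][11] = 6, nothing longer is possible.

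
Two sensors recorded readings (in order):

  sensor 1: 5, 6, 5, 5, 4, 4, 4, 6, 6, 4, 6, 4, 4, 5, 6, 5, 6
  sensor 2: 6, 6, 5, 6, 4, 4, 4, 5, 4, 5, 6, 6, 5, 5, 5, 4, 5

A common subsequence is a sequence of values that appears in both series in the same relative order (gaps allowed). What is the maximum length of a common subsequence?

9

One common subsequence of length 9: 5 [1,3] → 6 [2,4] → 4 [5,6] → 4 [6,7] → 4 [7,9] → 6 [8,11] → 6 [9,12] → 4 [13,16] → 5 [16,17]. dp[17][17] = 9 confirms this is the maximum.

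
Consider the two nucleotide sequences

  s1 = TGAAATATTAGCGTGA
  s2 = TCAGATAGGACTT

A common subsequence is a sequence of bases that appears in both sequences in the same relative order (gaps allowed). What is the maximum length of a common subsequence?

8

One common subsequence of length 8: T (s1 #1, s2 #1), G (s1 #2, s2 #4), A (s1 #5, s2 #5), T (s1 #6, s2 #6), A (s1 #7, s2 #7), A (s1 #10, s2 #10), C (s1 #12, s2 #11), T (s1 #14, s2 #13). Since dp[16][13] = 8, nothing longer is possible.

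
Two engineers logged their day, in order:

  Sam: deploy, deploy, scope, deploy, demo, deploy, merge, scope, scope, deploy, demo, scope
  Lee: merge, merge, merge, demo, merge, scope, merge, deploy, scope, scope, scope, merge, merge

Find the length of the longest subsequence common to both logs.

Match scope (Sam #3, Lee #6); then deploy (Sam #6, Lee #8); then scope (Sam #8, Lee #9); then scope (Sam #9, Lee #10); then scope (Sam #12, Lee #11) — 5 tasks in the same relative order in both, and the DP table's final entry dp[12][13] is also 5, so no common subsequence is longer.

5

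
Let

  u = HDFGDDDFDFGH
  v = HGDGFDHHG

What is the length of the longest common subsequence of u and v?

Let dp[i][j] be the LCS length of the first i characters of u and the first j characters of v. dp[i][j] = dp[i-1][j-1]+1 when the i-th and j-th characters match, else max(dp[i-1][j], dp[i][j-1]).
    ·  H  G  D  G  F  D  H  H  G
 ·  0  0  0  0  0  0  0  0  0  0
 H  0  1  1  1  1  1  1  1  1  1
 D  0  1  1  2  2  2  2  2  2  2
 F  0  1  1  2  2  3  3  3  3  3
 G  0  1  2  2  3  3  3  3  3  4
 D  0  1  2  3  3  3  4  4  4  4
 D  0  1  2  3  3  3  4  4  4  4
 D  0  1  2  3  3  3  4  4  4  4
 F  0  1  2  3  3  4  4  4  4  4
 D  0  1  2  3  3  4  5  5  5  5
 F  0  1  2  3  3  4  5  5  5  5
 G  0  1  2  3  4  4  5  5  5  6
 H  0  1  2  3  4  4  5  6  6  6
dp[12][9] = 6. One LCS (by backtracking along matches): HDGFDG.

6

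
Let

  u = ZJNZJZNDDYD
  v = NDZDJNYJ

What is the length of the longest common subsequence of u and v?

5

Let dp[i][j] be the LCS length of the first i characters of u and the first j characters of v. dp[i][j] = dp[i-1][j-1]+1 when the i-th and j-th characters match, else max(dp[i-1][j], dp[i][j-1]).
    ·  N  D  Z  D  J  N  Y  J
 ·  0  0  0  0  0  0  0  0  0
 Z  0  0  0  1  1  1  1  1  1
 J  0  0  0  1  1  2  2  2  2
 N  0  1  1  1  1  2  3  3  3
 Z  0  1  1  2  2  2  3  3  3
 J  0  1  1  2  2  3  3  3  4
 Z  0  1  1  2  2  3  3  3  4
 N  0  1  1  2  2  3  4  4  4
 D  0  1  2  2  3  3  4  4  4
 D  0  1  2  2  3  3  4  4  4
 Y  0  1  2  2  3  3  4  5  5
 D  0  1  2  2  3  3  4  5  5
dp[11][8] = 5. One LCS (by backtracking along matches): NZJNY.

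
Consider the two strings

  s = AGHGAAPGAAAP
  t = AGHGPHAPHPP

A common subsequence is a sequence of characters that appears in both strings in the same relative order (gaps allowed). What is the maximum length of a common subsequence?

7

Let dp[i][j] be the LCS length of the first i characters of s and the first j characters of t. dp[i][j] = dp[i-1][j-1]+1 when the i-th and j-th characters match, else max(dp[i-1][j], dp[i][j-1]).
    ·  A  G  H  G  P  H  A  P  H  P  P
 ·  0  0  0  0  0  0  0  0  0  0  0  0
 A  0  1  1  1  1  1  1  1  1  1  1  1
 G  0  1  2  2  2  2  2  2  2  2  2  2
 H  0  1  2  3  3  3  3  3  3  3  3  3
 G  0  1  2  3  4  4  4  4  4  4  4  4
 A  0  1  2  3  4  4  4  5  5  5  5  5
 A  0  1  2  3  4  4  4  5  5  5  5  5
 P  0  1  2  3  4  5  5  5  6  6  6  6
 G  0  1  2  3  4  5  5  5  6  6  6  6
 A  0  1  2  3  4  5  5  6  6  6  6  6
 A  0  1  2  3  4  5  5  6  6  6  6  6
 A  0  1  2  3  4  5  5  6  6  6  6  6
 P  0  1  2  3  4  5  5  6  7  7  7  7
dp[12][11] = 7. One LCS (by backtracking along matches): AGHGAPP.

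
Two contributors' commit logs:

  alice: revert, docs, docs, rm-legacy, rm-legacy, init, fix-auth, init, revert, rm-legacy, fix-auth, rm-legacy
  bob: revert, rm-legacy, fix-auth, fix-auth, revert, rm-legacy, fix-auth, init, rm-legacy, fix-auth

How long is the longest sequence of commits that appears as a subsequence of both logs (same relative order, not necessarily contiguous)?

7

Taking revert (alice #1, bob #1); then rm-legacy (alice #4, bob #2); then rm-legacy (alice #5, bob #6); then fix-auth (alice #7, bob #7); then init (alice #8, bob #8); then rm-legacy (alice #10, bob #9); then fix-auth (alice #11, bob #10) gives a common subsequence of length 7. The LCS DP gives dp[12][10] = 7, so this is optimal.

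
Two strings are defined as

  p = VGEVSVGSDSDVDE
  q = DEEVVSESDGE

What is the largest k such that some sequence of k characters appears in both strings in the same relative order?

One common subsequence of length 7: E (p #3, q #3) → V (p #4, q #4) → V (p #6, q #5) → S (p #8, q #6) → S (p #10, q #8) → D (p #11, q #9) → E (p #14, q #11). Since dp[14][11] = 7, nothing longer is possible.

7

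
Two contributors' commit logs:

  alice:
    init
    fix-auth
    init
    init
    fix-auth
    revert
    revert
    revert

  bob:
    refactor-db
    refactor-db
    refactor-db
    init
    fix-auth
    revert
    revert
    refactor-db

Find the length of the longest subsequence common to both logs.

Match init [4,4]; then fix-auth [5,5]; then revert [6,6]; then revert [7,7] — 4 commits in the same relative order in both. The LCS DP gives dp[8][8] = 4, so this is optimal.

4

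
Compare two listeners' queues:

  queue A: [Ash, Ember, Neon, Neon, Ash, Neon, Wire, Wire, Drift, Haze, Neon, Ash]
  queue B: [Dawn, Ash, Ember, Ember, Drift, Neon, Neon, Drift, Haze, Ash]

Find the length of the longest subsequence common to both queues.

7

Match Ash [1,2], then Ember [2,4], then Neon [4,6], then Neon [6,7], then Drift [9,8], then Haze [10,9], then Ash [12,10] — 7 songs in the same relative order in both. Since dp[12][10] = 7, nothing longer is possible.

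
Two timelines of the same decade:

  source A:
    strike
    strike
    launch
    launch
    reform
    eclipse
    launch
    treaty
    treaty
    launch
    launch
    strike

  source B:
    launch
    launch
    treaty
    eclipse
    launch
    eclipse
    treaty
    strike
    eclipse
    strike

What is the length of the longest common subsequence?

6

Pick launch [3,1]; then launch [4,2]; then eclipse [6,4]; then launch [7,5]; then treaty [8,7]; then strike [12,10]; all 6 events appear in both, in order. dp[12][10] = 6 confirms this is the maximum.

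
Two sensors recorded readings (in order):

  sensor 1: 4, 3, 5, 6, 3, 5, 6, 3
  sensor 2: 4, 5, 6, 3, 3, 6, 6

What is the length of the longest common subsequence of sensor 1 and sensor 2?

5

Let dp[i][j] be the LCS length of the first i values of sensor 1 and the first j values of sensor 2. dp[i][j] = dp[i-1][j-1]+1 when the i-th and j-th values match, else max(dp[i-1][j], dp[i][j-1]).
    ·  4  5  6  3  3  6  6
 ·  0  0  0  0  0  0  0  0
 4  0  1  1  1  1  1  1  1
 3  0  1  1  1  2  2  2  2
 5  0  1  2  2  2  2  2  2
 6  0  1  2  3  3  3  3  3
 3  0  1  2  3  4  4  4  4
 5  0  1  2  3  4  4  4  4
 6  0  1  2  3  4  4  5  5
 3  0  1  2  3  4  5  5  5
dp[8][7] = 5. One LCS (by backtracking along matches): 4, 5, 6, 3, 6.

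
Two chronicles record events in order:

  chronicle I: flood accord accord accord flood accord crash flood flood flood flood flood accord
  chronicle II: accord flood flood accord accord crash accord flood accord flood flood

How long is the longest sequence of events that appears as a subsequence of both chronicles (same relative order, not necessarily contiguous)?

8

Match flood at chronicle I[1]=chronicle II[3] → accord at chronicle I[2]=chronicle II[4] → accord at chronicle I[3]=chronicle II[5] → accord at chronicle I[4]=chronicle II[7] → flood at chronicle I[5]=chronicle II[8] → accord at chronicle I[6]=chronicle II[9] → flood at chronicle I[11]=chronicle II[10] → flood at chronicle I[12]=chronicle II[11] — 8 events in the same relative order in both. The LCS DP gives dp[13][11] = 8, so this is optimal.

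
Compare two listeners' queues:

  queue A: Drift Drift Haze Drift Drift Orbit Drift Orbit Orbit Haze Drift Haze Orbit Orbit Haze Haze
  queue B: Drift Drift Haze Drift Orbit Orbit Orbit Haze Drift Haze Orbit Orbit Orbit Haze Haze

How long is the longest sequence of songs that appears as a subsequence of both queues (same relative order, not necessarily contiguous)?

Taking Drift at queue A[1]=queue B[1]; then Drift at queue A[2]=queue B[2]; then Haze at queue A[3]=queue B[3]; then Drift at queue A[5]=queue B[4]; then Orbit at queue A[6]=queue B[5]; then Orbit at queue A[8]=queue B[6]; then Orbit at queue A[9]=queue B[7]; then Haze at queue A[10]=queue B[8]; then Drift at queue A[11]=queue B[9]; then Haze at queue A[12]=queue B[10]; then Orbit at queue A[13]=queue B[12]; then Orbit at queue A[14]=queue B[13]; then Haze at queue A[15]=queue B[14]; then Haze at queue A[16]=queue B[15] gives a common subsequence of length 14. The LCS DP gives dp[16][15] = 14, so this is optimal.

14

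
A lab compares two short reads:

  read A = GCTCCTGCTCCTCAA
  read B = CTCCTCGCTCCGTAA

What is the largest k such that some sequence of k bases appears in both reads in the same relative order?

13

Pick C at read A[2]=read B[1], T at read A[3]=read B[2], C at read A[4]=read B[3], C at read A[5]=read B[4], T at read A[6]=read B[5], G at read A[7]=read B[7], C at read A[8]=read B[8], T at read A[9]=read B[9], C at read A[10]=read B[10], C at read A[11]=read B[11], T at read A[12]=read B[13], A at read A[14]=read B[14], A at read A[15]=read B[15]; all 13 bases appear in both, in order. Since dp[15][15] = 13, nothing longer is possible.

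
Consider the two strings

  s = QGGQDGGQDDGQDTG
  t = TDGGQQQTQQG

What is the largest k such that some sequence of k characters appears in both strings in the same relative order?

One common subsequence of length 7: G (s #2, t #3), G (s #3, t #4), Q (s #4, t #5), Q (s #8, t #6), Q (s #12, t #7), T (s #14, t #8), G (s #15, t #11), and the DP table's final entry dp[15][11] is also 7, so no common subsequence is longer.

7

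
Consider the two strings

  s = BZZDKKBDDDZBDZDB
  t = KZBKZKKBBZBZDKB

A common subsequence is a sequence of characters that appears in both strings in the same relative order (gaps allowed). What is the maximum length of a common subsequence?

10

One common subsequence of length 10: B (s #1, t #3); then Z (s #3, t #5); then K (s #5, t #6); then K (s #6, t #7); then B (s #7, t #9); then Z (s #11, t #10); then B (s #12, t #11); then Z (s #14, t #12); then D (s #15, t #13); then B (s #16, t #15). The LCS DP gives dp[16][15] = 10, so this is optimal.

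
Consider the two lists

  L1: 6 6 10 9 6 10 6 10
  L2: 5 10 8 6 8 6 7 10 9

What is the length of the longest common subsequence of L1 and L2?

Let dp[i][j] be the LCS length of the first i values of L1 and the first j values of L2. dp[i][j] = dp[i-1][j-1]+1 when the i-th and j-th values match, else max(dp[i-1][j], dp[i][j-1]).
    ·  5 10  8  6  8  6  7 10  9
 ·  0  0  0  0  0  0  0  0  0  0
 6  0  0  0  0  1  1  1  1  1  1
 6  0  0  0  0  1  1  2  2  2  2
10  0  0  1  1  1  1  2  2  3  3
 9  0  0  1  1  1  1  2  2  3  4
 6  0  0  1  1  2  2  2  2  3  4
10  0  0  1  1  2  2  2  2  3  4
 6  0  0  1  1  2  2  3  3  3  4
10  0  0  1  1  2  2  3  3  4  4
dp[8][9] = 4. One LCS (by backtracking along matches): 6, 6, 10, 9.

4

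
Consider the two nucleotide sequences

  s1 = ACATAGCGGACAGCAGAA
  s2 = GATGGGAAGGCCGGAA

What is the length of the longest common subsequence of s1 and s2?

12

Taking A [3,2], then T [4,3], then G [6,4], then G [8,5], then G [9,6], then A [10,7], then A [12,8], then G [13,10], then C [14,12], then G [16,14], then A [17,15], then A [18,16] gives a common subsequence of length 12. The LCS DP gives dp[18][16] = 12, so this is optimal.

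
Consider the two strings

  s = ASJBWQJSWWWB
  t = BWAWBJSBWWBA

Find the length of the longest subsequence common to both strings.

7

Let dp[i][j] be the LCS length of the first i characters of s and the first j characters of t. dp[i][j] = dp[i-1][j-1]+1 when the i-th and j-th characters match, else max(dp[i-1][j], dp[i][j-1]).
    ·  B  W  A  W  B  J  S  B  W  W  B  A
 ·  0  0  0  0  0  0  0  0  0  0  0  0  0
 A  0  0  0  1  1  1  1  1  1  1  1  1  1
 S  0  0  0  1  1  1  1  2  2  2  2  2  2
 J  0  0  0  1  1  1  2  2  2  2  2  2  2
 B  0  1  1  1  1  2  2  2  3  3  3  3  3
 W  0  1  2  2  2  2  2  2  3  4  4  4  4
 Q  0  1  2  2  2  2  2  2  3  4  4  4  4
 J  0  1  2  2  2  2  3  3  3  4  4  4  4
 S  0  1  2  2  2  2  3  4  4  4  4  4  4
 W  0  1  2  2  3  3  3  4  4  5  5  5  5
 W  0  1  2  2  3  3  3  4  4  5  6  6  6
 W  0  1  2  2  3  3  3  4  4  5  6  6  6
 B  0  1  2  2  3  4  4  4  5  5  6  7  7
dp[12][12] = 7. One LCS (by backtracking along matches): ABJSWWB.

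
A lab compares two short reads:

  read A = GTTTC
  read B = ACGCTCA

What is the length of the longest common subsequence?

3

Pick G [1,3], T [4,5], C [5,6]; all 3 bases appear in both, in order. dp[5][7] = 3 confirms this is the maximum.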